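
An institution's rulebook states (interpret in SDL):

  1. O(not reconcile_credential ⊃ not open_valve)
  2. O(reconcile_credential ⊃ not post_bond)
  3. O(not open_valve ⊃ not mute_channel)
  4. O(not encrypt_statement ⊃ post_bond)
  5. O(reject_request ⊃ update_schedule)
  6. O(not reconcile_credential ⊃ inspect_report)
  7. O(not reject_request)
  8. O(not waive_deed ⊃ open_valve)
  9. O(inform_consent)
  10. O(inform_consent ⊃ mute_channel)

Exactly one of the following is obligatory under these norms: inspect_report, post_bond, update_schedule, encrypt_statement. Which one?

Premise 9 gives O(inform_consent).
From O(inform_consent) and premise 10, O(inform_consent ⊃ mute_channel), we obtain O(mute_channel).
Premise 3 is O(not open_valve ⊃ not mute_channel); contrapositively O(mute_channel ⊃ open_valve). Since O(mute_channel) holds, K gives O(open_valve).
Premise 1 is O(not reconcile_credential ⊃ not open_valve); contrapositively O(open_valve ⊃ reconcile_credential). Since O(open_valve) holds, K gives O(reconcile_credential).
Premise 2 is O(reconcile_credential ⊃ not post_bond); since O(reconcile_credential), deontic closure gives O(not post_bond).
Premise 4, O(not encrypt_statement ⊃ post_bond), contraposes to O(not post_bond ⊃ encrypt_statement); with O(not post_bond) we get O(encrypt_statement).
So O(encrypt_statement) holds — encrypt_statement is obligatory. None of the other listed options is made obligatory by any chain of premises.

encrypt_statement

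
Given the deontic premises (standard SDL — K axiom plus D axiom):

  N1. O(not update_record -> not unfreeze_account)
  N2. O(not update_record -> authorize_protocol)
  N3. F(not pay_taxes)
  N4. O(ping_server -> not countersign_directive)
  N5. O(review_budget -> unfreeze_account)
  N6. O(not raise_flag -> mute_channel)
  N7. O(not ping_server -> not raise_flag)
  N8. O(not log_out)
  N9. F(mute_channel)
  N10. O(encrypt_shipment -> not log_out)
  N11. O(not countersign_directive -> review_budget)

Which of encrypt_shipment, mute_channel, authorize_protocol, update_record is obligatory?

update_record

Premise 9, F(mute_channel), is equivalent to O(not mute_channel).
Premise 6, O(not raise_flag -> mute_channel), contraposes to O(not mute_channel -> raise_flag); with O(not mute_channel) we get O(raise_flag).
Premise 7, O(not ping_server -> not raise_flag), contraposes to O(raise_flag -> ping_server); with O(raise_flag) we get O(ping_server).
Premise 4 is O(ping_server -> not countersign_directive); since O(ping_server), deontic closure gives O(not countersign_directive).
Applying K to premise 11 (O(not countersign_directive -> review_budget)) and O(not countersign_directive) yields O(review_budget).
With premise 5, O(review_budget -> unfreeze_account), the K-axiom yields O(unfreeze_account).
The contrapositive of premise 1 (O(not update_record -> not unfreeze_account)) is O(unfreeze_account -> update_record), and O(unfreeze_account) is already established, so O(update_record).
So O(update_record) holds — update_record is obligatory. None of the other listed options is made obligatory by any chain of premises.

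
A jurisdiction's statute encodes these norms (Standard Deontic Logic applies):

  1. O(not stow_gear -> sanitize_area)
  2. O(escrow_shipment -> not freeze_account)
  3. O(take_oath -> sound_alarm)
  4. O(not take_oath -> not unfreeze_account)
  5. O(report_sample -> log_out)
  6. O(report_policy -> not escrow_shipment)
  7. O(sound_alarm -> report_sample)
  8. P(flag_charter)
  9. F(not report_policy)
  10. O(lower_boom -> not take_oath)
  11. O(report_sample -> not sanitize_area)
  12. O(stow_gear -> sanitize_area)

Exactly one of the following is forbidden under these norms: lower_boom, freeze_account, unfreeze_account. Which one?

unfreeze_account

By case analysis on not stow_gear: premise 1 gives O(not stow_gear -> sanitize_area) and premise 12 gives O(stow_gear -> sanitize_area), so O(sanitize_area) either way.
The contrapositive of premise 11 (O(report_sample -> not sanitize_area)) is O(sanitize_area -> not report_sample), and O(sanitize_area) is already established, so O(not report_sample).
Premise 7 is O(sound_alarm -> report_sample); contrapositively O(not report_sample -> not sound_alarm). Since O(not report_sample) holds, K gives O(not sound_alarm).
The contrapositive of premise 3 (O(take_oath -> sound_alarm)) is O(not sound_alarm -> not take_oath), and O(not sound_alarm) is already established, so O(not take_oath).
With premise 4, O(not take_oath -> not unfreeze_account), the K-axiom yields O(not unfreeze_account).
So O(not unfreeze_account) holds, i.e. unfreeze_account is forbidden. None of the other listed options is forbidden under the premises.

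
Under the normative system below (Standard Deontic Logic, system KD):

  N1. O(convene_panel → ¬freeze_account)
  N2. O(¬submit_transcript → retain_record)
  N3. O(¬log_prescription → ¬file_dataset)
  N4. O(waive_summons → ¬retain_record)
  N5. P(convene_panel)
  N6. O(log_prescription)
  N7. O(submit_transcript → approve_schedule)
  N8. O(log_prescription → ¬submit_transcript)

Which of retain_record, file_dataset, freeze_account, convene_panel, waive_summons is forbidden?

waive_summons

From premise 6 we have O(log_prescription).
Applying K to premise 8 (O(log_prescription → ¬submit_transcript)) and O(log_prescription) yields O(¬submit_transcript).
Applying K to premise 2 (O(¬submit_transcript → retain_record)) and O(¬submit_transcript) yields O(retain_record).
Premise 4 is O(waive_summons → ¬retain_record); contrapositively O(retain_record → ¬waive_summons). Since O(retain_record) holds, K gives O(¬waive_summons).
So O(¬waive_summons) holds, i.e. waive_summons is forbidden. None of the other listed options is forbidden under the premises.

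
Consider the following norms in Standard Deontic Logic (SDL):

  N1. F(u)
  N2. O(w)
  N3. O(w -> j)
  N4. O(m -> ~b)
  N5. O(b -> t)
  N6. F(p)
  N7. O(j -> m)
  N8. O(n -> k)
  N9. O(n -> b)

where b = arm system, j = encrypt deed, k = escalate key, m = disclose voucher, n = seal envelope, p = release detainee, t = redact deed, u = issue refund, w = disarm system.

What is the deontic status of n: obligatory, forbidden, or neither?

Premise 2 states O(w) outright.
Premise 3 is O(w -> j); since O(w), deontic closure gives O(j).
Premise 7 is O(j -> m); since O(j), deontic closure gives O(m).
Premise 4 is O(m -> ~b); since O(m), deontic closure gives O(~b).
Premise 9 is O(n -> b); contrapositively O(~b -> ~n). Since O(~b) holds, K gives O(~n).
Premises 1, 5, 6, 8 do not contribute to this derivation.
Thus O(~n), which is F(n): n is forbidden.

Forbidden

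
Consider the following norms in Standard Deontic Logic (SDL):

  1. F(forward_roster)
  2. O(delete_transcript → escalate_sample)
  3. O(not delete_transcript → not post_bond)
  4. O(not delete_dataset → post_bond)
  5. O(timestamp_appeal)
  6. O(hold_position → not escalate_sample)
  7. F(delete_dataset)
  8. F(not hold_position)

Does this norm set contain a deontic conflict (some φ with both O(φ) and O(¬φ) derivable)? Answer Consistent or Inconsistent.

Inconsistent

Premise 7 is F(delete_dataset), i.e. O(not delete_dataset).
Premise 4 is O(not delete_dataset → post_bond); since O(not delete_dataset), deontic closure gives O(post_bond).
Premise 3 is O(not delete_transcript → not post_bond); contrapositively O(post_bond → delete_transcript). Since O(post_bond) holds, K gives O(delete_transcript).
Applying K to premise 2 (O(delete_transcript → escalate_sample)) and O(delete_transcript) yields O(escalate_sample).
Premise 6, O(hold_position → not escalate_sample), contraposes to O(escalate_sample → not hold_position); with O(escalate_sample) we get O(not hold_position).
However, F(not hold_position) at premise 8 amounts to O(hold_position).
We now have both O(not hold_position) and O(hold_position) — hold_position is simultaneously obligatory and forbidden, violating the D-axiom.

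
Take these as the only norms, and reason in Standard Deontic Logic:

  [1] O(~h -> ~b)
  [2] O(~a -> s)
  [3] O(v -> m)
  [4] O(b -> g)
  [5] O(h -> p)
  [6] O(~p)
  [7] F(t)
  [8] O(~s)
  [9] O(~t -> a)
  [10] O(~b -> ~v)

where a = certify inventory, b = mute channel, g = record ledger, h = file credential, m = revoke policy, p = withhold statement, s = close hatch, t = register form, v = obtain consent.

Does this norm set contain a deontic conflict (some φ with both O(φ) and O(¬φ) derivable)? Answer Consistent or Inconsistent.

Premise 2 is O(~a -> s), but O(~a) is not derivable from the premises, so it does not yield O(s).
So O(s) is not derivable, and the apparent clash with O(~s) does not arise.
A world satisfying every obligation exists (e.g. a=true, b=false, g=false, h=false, m=false, p=false, s=false, t=false, v=false); no atom is both obligatory and forbidden, so the set is consistent.

Consistent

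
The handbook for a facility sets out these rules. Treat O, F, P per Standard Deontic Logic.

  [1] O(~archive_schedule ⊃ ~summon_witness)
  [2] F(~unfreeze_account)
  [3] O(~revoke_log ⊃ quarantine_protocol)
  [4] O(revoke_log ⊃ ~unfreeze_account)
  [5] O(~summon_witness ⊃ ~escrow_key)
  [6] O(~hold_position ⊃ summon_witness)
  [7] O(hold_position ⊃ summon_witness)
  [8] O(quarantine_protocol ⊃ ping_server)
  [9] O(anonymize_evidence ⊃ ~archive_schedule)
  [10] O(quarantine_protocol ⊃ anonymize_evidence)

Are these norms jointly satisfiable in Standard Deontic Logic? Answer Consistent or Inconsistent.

By case analysis on hold_position: premise 7 gives O(hold_position ⊃ summon_witness) and premise 6 gives O(~hold_position ⊃ summon_witness), so O(summon_witness) either way.
The contrapositive of premise 1 (O(~archive_schedule ⊃ ~summon_witness)) is O(summon_witness ⊃ archive_schedule), and O(summon_witness) is already established, so O(archive_schedule).
Premise 9 is O(anonymize_evidence ⊃ ~archive_schedule); contrapositively O(archive_schedule ⊃ ~anonymize_evidence). Since O(archive_schedule) holds, K gives O(~anonymize_evidence).
Premise 10, O(quarantine_protocol ⊃ anonymize_evidence), contraposes to O(~anonymize_evidence ⊃ ~quarantine_protocol); with O(~anonymize_evidence) we get O(~quarantine_protocol).
The contrapositive of premise 3 (O(~revoke_log ⊃ quarantine_protocol)) is O(~quarantine_protocol ⊃ revoke_log), and O(~quarantine_protocol) is already established, so O(revoke_log).
With premise 4, O(revoke_log ⊃ ~unfreeze_account), the K-axiom yields O(~unfreeze_account).
However, F(~unfreeze_account) at premise 2 amounts to O(unfreeze_account).
We now have both O(~unfreeze_account) and O(unfreeze_account) — unfreeze_account is simultaneously obligatory and forbidden, violating the D-axiom.

Inconsistent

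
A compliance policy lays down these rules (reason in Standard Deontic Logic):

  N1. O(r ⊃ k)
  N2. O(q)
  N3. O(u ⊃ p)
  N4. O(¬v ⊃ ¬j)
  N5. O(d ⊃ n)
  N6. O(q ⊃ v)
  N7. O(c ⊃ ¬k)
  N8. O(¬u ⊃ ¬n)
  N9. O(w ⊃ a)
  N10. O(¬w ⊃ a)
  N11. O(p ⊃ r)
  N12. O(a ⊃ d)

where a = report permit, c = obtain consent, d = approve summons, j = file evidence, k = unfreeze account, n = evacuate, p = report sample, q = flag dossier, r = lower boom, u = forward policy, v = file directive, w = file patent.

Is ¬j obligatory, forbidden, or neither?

Neither

Premise 4 is O(¬v ⊃ ¬j), but O(¬v) is not derivable from the premises, so it does not yield O(¬j).
No premise or chain of K-axiom applications forces O(¬j), and none forces O(j). So ¬j is neither obligatory nor forbidden under these norms.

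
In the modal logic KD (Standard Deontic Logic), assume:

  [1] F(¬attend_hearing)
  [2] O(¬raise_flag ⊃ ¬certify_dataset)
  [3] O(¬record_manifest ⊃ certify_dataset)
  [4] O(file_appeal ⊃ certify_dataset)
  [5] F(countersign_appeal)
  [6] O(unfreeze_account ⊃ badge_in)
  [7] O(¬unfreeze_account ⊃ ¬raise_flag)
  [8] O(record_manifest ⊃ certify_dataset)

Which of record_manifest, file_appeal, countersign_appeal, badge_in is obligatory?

badge_in

By case analysis on ¬record_manifest: premise 3 gives O(¬record_manifest ⊃ certify_dataset) and premise 8 gives O(record_manifest ⊃ certify_dataset), so O(certify_dataset) either way.
Premise 2 is O(¬raise_flag ⊃ ¬certify_dataset); contrapositively O(certify_dataset ⊃ raise_flag). Since O(certify_dataset) holds, K gives O(raise_flag).
Premise 7 is O(¬unfreeze_account ⊃ ¬raise_flag); contrapositively O(raise_flag ⊃ unfreeze_account). Since O(raise_flag) holds, K gives O(unfreeze_account).
Premise 6 is O(unfreeze_account ⊃ badge_in); since O(unfreeze_account), deontic closure gives O(badge_in).
So O(badge_in) holds — badge_in is obligatory. None of the other listed options is made obligatory by any chain of premises.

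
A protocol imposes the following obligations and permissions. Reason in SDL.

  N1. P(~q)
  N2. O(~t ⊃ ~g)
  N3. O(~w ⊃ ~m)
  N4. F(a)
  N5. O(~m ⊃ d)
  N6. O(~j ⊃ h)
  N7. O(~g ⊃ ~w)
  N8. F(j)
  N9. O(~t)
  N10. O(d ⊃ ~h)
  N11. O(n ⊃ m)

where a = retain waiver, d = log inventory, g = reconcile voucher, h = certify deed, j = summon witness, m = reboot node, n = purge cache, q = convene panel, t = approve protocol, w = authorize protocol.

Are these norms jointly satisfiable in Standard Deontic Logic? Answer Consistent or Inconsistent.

Premise 8 is F(j), i.e. O(~j).
With premise 6, O(~j ⊃ h), the K-axiom yields O(h).
Premise 10, O(d ⊃ ~h), contraposes to O(h ⊃ ~d); with O(h) we get O(~d).
Premise 5, O(~m ⊃ d), contraposes to O(~d ⊃ m); with O(~d) we get O(m).
The contrapositive of premise 3 (O(~w ⊃ ~m)) is O(m ⊃ w), and O(m) is already established, so O(w).
Premise 7 is O(~g ⊃ ~w); contrapositively O(w ⊃ g). Since O(w) holds, K gives O(g).
Premise 2, O(~t ⊃ ~g), contraposes to O(g ⊃ t); with O(g) we get O(t).
But premise 9 directly asserts O(~t).
We now have both O(t) and O(~t) — t is simultaneously obligatory and forbidden, violating the D-axiom.

Inconsistent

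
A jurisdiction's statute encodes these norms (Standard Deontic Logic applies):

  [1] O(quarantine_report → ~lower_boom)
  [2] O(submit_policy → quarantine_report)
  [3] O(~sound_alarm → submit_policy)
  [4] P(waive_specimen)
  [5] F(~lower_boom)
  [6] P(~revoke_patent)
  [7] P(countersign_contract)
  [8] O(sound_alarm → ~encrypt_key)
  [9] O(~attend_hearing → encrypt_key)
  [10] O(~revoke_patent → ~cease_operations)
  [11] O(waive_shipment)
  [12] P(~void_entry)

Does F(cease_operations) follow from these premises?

No

Premise 10 is O(~revoke_patent → ~cease_operations), but O(~revoke_patent) is not derivable from the premises (the permission P(~revoke_patent) asserts only ~O(revoke_patent), not O(~revoke_patent)), so it does not yield O(~cease_operations).
No other premise forces O(~cease_operations). An ideal world satisfying every premise can still have cease_operations true, so F(cease_operations) is not derivable.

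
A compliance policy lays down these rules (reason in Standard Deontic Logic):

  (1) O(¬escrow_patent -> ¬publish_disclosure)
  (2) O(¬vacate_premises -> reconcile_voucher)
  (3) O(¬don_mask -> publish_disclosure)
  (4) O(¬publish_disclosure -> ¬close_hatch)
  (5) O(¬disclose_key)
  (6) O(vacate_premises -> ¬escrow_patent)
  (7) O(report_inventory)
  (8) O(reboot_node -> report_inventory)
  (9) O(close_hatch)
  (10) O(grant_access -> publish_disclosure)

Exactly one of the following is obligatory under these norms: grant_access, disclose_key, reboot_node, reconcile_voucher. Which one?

reconcile_voucher

Premise 9 gives O(close_hatch).
Premise 4, O(¬publish_disclosure -> ¬close_hatch), contraposes to O(close_hatch -> publish_disclosure); with O(close_hatch) we get O(publish_disclosure).
Premise 1, O(¬escrow_patent -> ¬publish_disclosure), contraposes to O(publish_disclosure -> escrow_patent); with O(publish_disclosure) we get O(escrow_patent).
Premise 6 is O(vacate_premises -> ¬escrow_patent); contrapositively O(escrow_patent -> ¬vacate_premises). Since O(escrow_patent) holds, K gives O(¬vacate_premises).
Premise 2 is O(¬vacate_premises -> reconcile_voucher); since O(¬vacate_premises), deontic closure gives O(reconcile_voucher).
So O(reconcile_voucher) holds — reconcile_voucher is obligatory. None of the other listed options is made obligatory by any chain of premises.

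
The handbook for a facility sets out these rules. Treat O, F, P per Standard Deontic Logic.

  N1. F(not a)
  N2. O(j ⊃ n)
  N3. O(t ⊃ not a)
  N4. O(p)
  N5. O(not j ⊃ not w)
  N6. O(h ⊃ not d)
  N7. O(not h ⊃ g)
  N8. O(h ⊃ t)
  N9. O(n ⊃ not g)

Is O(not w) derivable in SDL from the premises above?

Yes

Premise 1 is F(not a), i.e. O(a).
The contrapositive of premise 3 (O(t ⊃ not a)) is O(a ⊃ not t), and O(a) is already established, so O(not t).
Premise 8 is O(h ⊃ t); contrapositively O(not t ⊃ not h). Since O(not t) holds, K gives O(not h).
From O(not h) and premise 7, O(not h ⊃ g), we obtain O(g).
Premise 9, O(n ⊃ not g), contraposes to O(g ⊃ not n); with O(g) we get O(not n).
Premise 2 is O(j ⊃ n); contrapositively O(not n ⊃ not j). Since O(not n) holds, K gives O(not j).
From O(not j) and premise 5, O(not j ⊃ not w), we obtain O(not w).
Premises 4, 6 do not contribute to this derivation.
So O(not w) follows.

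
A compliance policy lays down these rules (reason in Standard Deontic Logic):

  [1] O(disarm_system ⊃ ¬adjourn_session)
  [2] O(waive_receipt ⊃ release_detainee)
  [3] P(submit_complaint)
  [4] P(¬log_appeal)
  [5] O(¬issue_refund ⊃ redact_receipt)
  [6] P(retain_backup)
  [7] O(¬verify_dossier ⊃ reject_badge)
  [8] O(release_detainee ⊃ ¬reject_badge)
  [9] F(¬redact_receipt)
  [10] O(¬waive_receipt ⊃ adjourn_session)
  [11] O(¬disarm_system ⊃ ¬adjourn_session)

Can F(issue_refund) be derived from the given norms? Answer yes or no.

Premise 5 is O(¬issue_refund ⊃ redact_receipt); even if O(redact_receipt) held, inferring O(¬issue_refund) would be affirming the consequent — invalid.
No other premise forces O(¬issue_refund). An ideal world satisfying every premise can still have issue_refund true, so F(issue_refund) is not derivable.

No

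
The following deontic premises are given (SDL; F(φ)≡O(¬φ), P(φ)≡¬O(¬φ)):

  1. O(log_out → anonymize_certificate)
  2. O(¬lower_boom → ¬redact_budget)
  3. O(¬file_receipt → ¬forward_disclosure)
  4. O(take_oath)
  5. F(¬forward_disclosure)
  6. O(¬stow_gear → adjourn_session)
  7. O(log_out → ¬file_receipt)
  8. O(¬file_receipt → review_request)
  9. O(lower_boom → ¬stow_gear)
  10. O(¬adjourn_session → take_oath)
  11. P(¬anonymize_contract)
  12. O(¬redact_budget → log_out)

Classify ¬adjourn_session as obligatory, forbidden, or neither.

F(¬forward_disclosure) at premise 5 means O(forward_disclosure).
Premise 3, O(¬file_receipt → ¬forward_disclosure), contraposes to O(forward_disclosure → file_receipt); with O(forward_disclosure) we get O(file_receipt).
The contrapositive of premise 7 (O(log_out → ¬file_receipt)) is O(file_receipt → ¬log_out), and O(file_receipt) is already established, so O(¬log_out).
Premise 12, O(¬redact_budget → log_out), contraposes to O(¬log_out → redact_budget); with O(¬log_out) we get O(redact_budget).
Premise 2 is O(¬lower_boom → ¬redact_budget); contrapositively O(redact_budget → lower_boom). Since O(redact_budget) holds, K gives O(lower_boom).
Premise 9 is O(lower_boom → ¬stow_gear); since O(lower_boom), deontic closure gives O(¬stow_gear).
Applying K to premise 6 (O(¬stow_gear → adjourn_session)) and O(¬stow_gear) yields O(adjourn_session).
Premises 1, 4, 8, 10, 11 do not contribute to this derivation.
Thus O(adjourn_session), which is F(¬adjourn_session): ¬adjourn_session is forbidden.

Forbidden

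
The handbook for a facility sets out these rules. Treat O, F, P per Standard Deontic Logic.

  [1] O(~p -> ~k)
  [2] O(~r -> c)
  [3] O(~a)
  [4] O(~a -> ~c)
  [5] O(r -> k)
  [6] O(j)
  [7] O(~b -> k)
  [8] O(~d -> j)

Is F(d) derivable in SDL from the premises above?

No

Premise 8 is O(~d -> j); even if O(j) held, inferring O(~d) would be affirming the consequent — invalid.
No other premise forces O(~d). An ideal world satisfying every premise can still have d true, so F(d) is not derivable.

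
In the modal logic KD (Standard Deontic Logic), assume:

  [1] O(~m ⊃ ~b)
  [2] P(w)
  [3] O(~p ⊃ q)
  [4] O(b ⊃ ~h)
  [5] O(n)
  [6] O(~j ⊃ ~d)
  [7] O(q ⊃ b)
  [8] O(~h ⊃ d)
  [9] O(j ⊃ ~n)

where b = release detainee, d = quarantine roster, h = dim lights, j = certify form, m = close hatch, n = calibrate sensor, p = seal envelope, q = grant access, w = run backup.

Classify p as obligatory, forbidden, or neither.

Obligatory

Premise 5 gives O(n).
Premise 9 is O(j ⊃ ~n); contrapositively O(n ⊃ ~j). Since O(n) holds, K gives O(~j).
Applying K to premise 6 (O(~j ⊃ ~d)) and O(~j) yields O(~d).
Premise 8 is O(~h ⊃ d); contrapositively O(~d ⊃ h). Since O(~d) holds, K gives O(h).
Premise 4, O(b ⊃ ~h), contraposes to O(h ⊃ ~b); with O(h) we get O(~b).
Premise 7 is O(q ⊃ b); contrapositively O(~b ⊃ ~q). Since O(~b) holds, K gives O(~q).
The contrapositive of premise 3 (O(~p ⊃ q)) is O(~q ⊃ p), and O(~q) is already established, so O(p).
Premises 1, 2 do not contribute to this derivation.
Hence p is obligatory.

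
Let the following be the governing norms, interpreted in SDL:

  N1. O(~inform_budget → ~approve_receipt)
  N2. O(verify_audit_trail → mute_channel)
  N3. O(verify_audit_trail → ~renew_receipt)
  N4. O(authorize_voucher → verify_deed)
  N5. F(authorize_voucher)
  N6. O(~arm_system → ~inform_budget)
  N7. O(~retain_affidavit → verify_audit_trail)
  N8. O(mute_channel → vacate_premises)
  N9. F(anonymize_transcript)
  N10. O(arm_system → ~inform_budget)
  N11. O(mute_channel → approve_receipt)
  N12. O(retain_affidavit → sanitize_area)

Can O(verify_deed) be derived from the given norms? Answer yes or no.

No

Premise 4 is O(authorize_voucher → verify_deed), but O(authorize_voucher) is not derivable from the premises, so it does not yield O(verify_deed).
No other premise forces O(verify_deed). An ideal world satisfying every premise can still have verify_deed false, so O(verify_deed) is not derivable.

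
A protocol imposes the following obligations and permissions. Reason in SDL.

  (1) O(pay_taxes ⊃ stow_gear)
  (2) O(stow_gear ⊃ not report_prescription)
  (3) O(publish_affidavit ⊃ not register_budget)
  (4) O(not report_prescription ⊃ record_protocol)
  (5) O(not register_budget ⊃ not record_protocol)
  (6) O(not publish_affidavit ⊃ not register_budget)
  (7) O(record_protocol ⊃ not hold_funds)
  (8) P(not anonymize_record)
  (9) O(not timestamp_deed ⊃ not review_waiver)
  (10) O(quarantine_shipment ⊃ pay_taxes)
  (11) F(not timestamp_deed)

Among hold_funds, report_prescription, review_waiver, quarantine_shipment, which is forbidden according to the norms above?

By case analysis on not publish_affidavit: premise 6 gives O(not publish_affidavit ⊃ not register_budget) and premise 3 gives O(publish_affidavit ⊃ not register_budget), so O(not register_budget) either way.
Applying K to premise 5 (O(not register_budget ⊃ not record_protocol)) and O(not register_budget) yields O(not record_protocol).
The contrapositive of premise 4 (O(not report_prescription ⊃ record_protocol)) is O(not record_protocol ⊃ report_prescription), and O(not record_protocol) is already established, so O(report_prescription).
Premise 2, O(stow_gear ⊃ not report_prescription), contraposes to O(report_prescription ⊃ not stow_gear); with O(report_prescription) we get O(not stow_gear).
The contrapositive of premise 1 (O(pay_taxes ⊃ stow_gear)) is O(not stow_gear ⊃ not pay_taxes), and O(not stow_gear) is already established, so O(not pay_taxes).
Premise 10 is O(quarantine_shipment ⊃ pay_taxes); contrapositively O(not pay_taxes ⊃ not quarantine_shipment). Since O(not pay_taxes) holds, K gives O(not quarantine_shipment).
So O(not quarantine_shipment) holds, i.e. quarantine_shipment is forbidden. None of the other listed options is forbidden under the premises.

quarantine_shipment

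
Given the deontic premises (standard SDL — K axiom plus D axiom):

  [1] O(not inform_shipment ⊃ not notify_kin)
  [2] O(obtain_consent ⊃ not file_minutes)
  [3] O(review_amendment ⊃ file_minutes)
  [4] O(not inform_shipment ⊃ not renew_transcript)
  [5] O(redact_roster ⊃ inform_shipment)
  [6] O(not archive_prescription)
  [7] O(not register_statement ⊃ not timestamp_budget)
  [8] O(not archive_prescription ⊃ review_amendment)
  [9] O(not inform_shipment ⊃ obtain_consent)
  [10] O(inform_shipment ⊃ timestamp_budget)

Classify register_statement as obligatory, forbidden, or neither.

From premise 6 we have O(not archive_prescription).
Applying K to premise 8 (O(not archive_prescription ⊃ review_amendment)) and O(not archive_prescription) yields O(review_amendment).
Applying K to premise 3 (O(review_amendment ⊃ file_minutes)) and O(review_amendment) yields O(file_minutes).
The contrapositive of premise 2 (O(obtain_consent ⊃ not file_minutes)) is O(file_minutes ⊃ not obtain_consent), and O(file_minutes) is already established, so O(not obtain_consent).
Premise 9, O(not inform_shipment ⊃ obtain_consent), contraposes to O(not obtain_consent ⊃ inform_shipment); with O(not obtain_consent) we get O(inform_shipment).
Premise 10 is O(inform_shipment ⊃ timestamp_budget); since O(inform_shipment), deontic closure gives O(timestamp_budget).
The contrapositive of premise 7 (O(not register_statement ⊃ not timestamp_budget)) is O(timestamp_budget ⊃ register_statement), and O(timestamp_budget) is already established, so O(register_statement).
Premises 1, 4, 5 do not contribute to this derivation.
Hence register_statement is obligatory.

Obligatory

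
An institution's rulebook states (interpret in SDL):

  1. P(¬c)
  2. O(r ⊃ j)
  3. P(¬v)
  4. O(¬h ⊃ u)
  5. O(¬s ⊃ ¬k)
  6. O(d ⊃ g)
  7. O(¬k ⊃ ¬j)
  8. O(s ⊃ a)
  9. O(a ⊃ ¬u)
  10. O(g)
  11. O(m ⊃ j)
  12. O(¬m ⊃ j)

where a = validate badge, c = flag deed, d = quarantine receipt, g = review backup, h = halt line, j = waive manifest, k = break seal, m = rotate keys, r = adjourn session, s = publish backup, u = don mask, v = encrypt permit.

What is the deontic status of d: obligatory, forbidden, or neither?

Neither

Premise 6 is O(d ⊃ g); even if O(g) held, inferring O(d) would be affirming the consequent — invalid.
No premise or chain of K-axiom applications forces O(d), and none forces O(¬d). So d is neither obligatory nor forbidden under these norms.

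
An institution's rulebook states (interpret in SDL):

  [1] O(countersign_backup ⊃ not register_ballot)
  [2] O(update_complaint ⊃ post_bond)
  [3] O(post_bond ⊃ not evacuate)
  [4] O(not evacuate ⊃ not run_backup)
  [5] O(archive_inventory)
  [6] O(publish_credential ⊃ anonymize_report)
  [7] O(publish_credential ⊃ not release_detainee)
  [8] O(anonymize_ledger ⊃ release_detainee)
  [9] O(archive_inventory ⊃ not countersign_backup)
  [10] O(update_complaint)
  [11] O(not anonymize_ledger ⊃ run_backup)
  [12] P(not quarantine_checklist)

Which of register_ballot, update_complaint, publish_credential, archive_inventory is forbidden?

Premise 10 states O(update_complaint) outright.
Applying K to premise 2 (O(update_complaint ⊃ post_bond)) and O(update_complaint) yields O(post_bond).
Premise 3 is O(post_bond ⊃ not evacuate); since O(post_bond), deontic closure gives O(not evacuate).
From O(not evacuate) and premise 4, O(not evacuate ⊃ not run_backup), we obtain O(not run_backup).
The contrapositive of premise 11 (O(not anonymize_ledger ⊃ run_backup)) is O(not run_backup ⊃ anonymize_ledger), and O(not run_backup) is already established, so O(anonymize_ledger).
With premise 8, O(anonymize_ledger ⊃ release_detainee), the K-axiom yields O(release_detainee).
Premise 7, O(publish_credential ⊃ not release_detainee), contraposes to O(release_detainee ⊃ not publish_credential); with O(release_detainee) we get O(not publish_credential).
So O(not publish_credential) holds, i.e. publish_credential is forbidden. None of the other listed options is forbidden under the premises.

publish_credential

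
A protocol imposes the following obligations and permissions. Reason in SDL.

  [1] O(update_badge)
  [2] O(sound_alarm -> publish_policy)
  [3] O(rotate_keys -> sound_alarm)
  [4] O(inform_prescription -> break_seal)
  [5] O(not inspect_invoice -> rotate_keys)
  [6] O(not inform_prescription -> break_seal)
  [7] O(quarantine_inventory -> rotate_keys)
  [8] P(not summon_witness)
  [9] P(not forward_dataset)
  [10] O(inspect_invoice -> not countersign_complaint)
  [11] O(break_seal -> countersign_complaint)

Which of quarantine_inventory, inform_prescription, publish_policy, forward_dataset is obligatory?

Premises 6 and 4 cover both cases: O(not inform_prescription -> break_seal) and O(inform_prescription -> break_seal). Since not inform_prescription ∨ inform_prescription is a tautology, O(break_seal) follows.
With premise 11, O(break_seal -> countersign_complaint), the K-axiom yields O(countersign_complaint).
The contrapositive of premise 10 (O(inspect_invoice -> not countersign_complaint)) is O(countersign_complaint -> not inspect_invoice), and O(countersign_complaint) is already established, so O(not inspect_invoice).
Premise 5 is O(not inspect_invoice -> rotate_keys); since O(not inspect_invoice), deontic closure gives O(rotate_keys).
Applying K to premise 3 (O(rotate_keys -> sound_alarm)) and O(rotate_keys) yields O(sound_alarm).
Premise 2 is O(sound_alarm -> publish_policy); since O(sound_alarm), deontic closure gives O(publish_policy).
So O(publish_policy) holds — publish_policy is obligatory. None of the other listed options is made obligatory by any chain of premises.

publish_policy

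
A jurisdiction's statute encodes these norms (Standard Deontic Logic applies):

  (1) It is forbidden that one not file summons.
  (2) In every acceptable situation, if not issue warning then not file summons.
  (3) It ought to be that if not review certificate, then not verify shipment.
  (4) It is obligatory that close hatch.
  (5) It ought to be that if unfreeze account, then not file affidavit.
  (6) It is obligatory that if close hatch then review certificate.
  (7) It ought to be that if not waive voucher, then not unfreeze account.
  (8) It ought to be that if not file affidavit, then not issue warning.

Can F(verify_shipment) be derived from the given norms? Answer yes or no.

Premise 3 is O(¬review_certificate → ¬verify_shipment), but O(¬review_certificate) is not derivable from the premises, so it does not yield O(¬verify_shipment).
No other premise forces O(¬verify_shipment). An ideal world satisfying every premise can still have verify_shipment true, so F(verify_shipment) is not derivable.

No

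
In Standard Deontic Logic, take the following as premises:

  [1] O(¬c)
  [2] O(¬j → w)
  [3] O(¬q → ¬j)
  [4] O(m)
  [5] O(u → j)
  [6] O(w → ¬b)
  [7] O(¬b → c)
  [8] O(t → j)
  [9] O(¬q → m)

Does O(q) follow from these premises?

Premise 1 gives O(¬c).
The contrapositive of premise 7 (O(¬b → c)) is O(¬c → b), and O(¬c) is already established, so O(b).
Premise 6, O(w → ¬b), contraposes to O(b → ¬w); with O(b) we get O(¬w).
Premise 2, O(¬j → w), contraposes to O(¬w → j); with O(¬w) we get O(j).
Premise 3 is O(¬q → ¬j); contrapositively O(j → q). Since O(j) holds, K gives O(q).
Premises 4, 5, 8, 9 do not contribute to this derivation.
So O(q) follows.

Yes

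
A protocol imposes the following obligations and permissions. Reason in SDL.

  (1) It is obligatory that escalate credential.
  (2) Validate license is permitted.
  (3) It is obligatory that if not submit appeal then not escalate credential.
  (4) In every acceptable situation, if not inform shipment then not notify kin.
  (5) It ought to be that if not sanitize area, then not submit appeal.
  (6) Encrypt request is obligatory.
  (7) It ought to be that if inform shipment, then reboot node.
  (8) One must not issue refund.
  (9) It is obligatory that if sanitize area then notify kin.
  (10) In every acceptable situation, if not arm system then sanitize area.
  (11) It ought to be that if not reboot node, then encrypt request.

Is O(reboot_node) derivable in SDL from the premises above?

Premise 1 gives O(escalate_credential).
Premise 3, O(¬submit_appeal → ¬escalate_credential), contraposes to O(escalate_credential → submit_appeal); with O(escalate_credential) we get O(submit_appeal).
Premise 5 is O(¬sanitize_area → ¬submit_appeal); contrapositively O(submit_appeal → sanitize_area). Since O(submit_appeal) holds, K gives O(sanitize_area).
From O(sanitize_area) and premise 9, O(sanitize_area → notify_kin), we obtain O(notify_kin).
Premise 4 is O(¬inform_shipment → ¬notify_kin); contrapositively O(notify_kin → inform_shipment). Since O(notify_kin) holds, K gives O(inform_shipment).
With premise 7, O(inform_shipment → reboot_node), the K-axiom yields O(reboot_node).
Premises 2, 6, 8, 10, 11 do not contribute to this derivation.
So O(reboot_node) follows.

Yes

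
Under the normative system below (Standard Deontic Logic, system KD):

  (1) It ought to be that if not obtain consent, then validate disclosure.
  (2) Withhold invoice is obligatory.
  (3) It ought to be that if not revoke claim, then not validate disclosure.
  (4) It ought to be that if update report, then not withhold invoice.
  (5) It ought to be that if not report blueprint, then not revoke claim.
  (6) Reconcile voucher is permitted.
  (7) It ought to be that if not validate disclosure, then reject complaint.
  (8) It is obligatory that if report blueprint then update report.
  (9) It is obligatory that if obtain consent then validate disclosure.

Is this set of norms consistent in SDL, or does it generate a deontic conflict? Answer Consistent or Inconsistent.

Premises 1 and 9 cover both cases: O(¬obtain_consent → validate_disclosure) and O(obtain_consent → validate_disclosure). Since ¬obtain_consent ∨ obtain_consent is a tautology, O(validate_disclosure) follows.
Premise 3 is O(¬revoke_claim → ¬validate_disclosure); contrapositively O(validate_disclosure → revoke_claim). Since O(validate_disclosure) holds, K gives O(revoke_claim).
Premise 5, O(¬report_blueprint → ¬revoke_claim), contraposes to O(revoke_claim → report_blueprint); with O(revoke_claim) we get O(report_blueprint).
With premise 8, O(report_blueprint → update_report), the K-axiom yields O(update_report).
Premise 4 is O(update_report → ¬withhold_invoice); since O(update_report), deontic closure gives O(¬withhold_invoice).
However, premise 2 gives O(withhold_invoice).
We now have both O(¬withhold_invoice) and O(withhold_invoice) — withhold_invoice is simultaneously obligatory and forbidden, violating the D-axiom.

Inconsistent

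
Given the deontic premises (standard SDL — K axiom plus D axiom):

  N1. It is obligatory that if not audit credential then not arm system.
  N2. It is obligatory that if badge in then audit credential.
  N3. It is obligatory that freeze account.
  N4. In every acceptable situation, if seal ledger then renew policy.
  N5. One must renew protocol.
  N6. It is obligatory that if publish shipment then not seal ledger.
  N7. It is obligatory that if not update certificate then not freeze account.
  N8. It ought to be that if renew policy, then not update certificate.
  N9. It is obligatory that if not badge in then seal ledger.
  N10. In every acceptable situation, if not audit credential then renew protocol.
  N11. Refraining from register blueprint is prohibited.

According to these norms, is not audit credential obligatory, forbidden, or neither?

Premise 3 states O(freeze_account) outright.
Premise 7, O(¬update_certificate → ¬freeze_account), contraposes to O(freeze_account → update_certificate); with O(freeze_account) we get O(update_certificate).
The contrapositive of premise 8 (O(renew_policy → ¬update_certificate)) is O(update_certificate → ¬renew_policy), and O(update_certificate) is already established, so O(¬renew_policy).
Premise 4 is O(seal_ledger → renew_policy); contrapositively O(¬renew_policy → ¬seal_ledger). Since O(¬renew_policy) holds, K gives O(¬seal_ledger).
Premise 9 is O(¬badge_in → seal_ledger); contrapositively O(¬seal_ledger → badge_in). Since O(¬seal_ledger) holds, K gives O(badge_in).
With premise 2, O(badge_in → audit_credential), the K-axiom yields O(audit_credential).
Premises 1, 5, 6, 10, 11 do not contribute to this derivation.
Thus O(audit_credential), which is F(¬audit_credential): ¬audit_credential is forbidden.

Forbidden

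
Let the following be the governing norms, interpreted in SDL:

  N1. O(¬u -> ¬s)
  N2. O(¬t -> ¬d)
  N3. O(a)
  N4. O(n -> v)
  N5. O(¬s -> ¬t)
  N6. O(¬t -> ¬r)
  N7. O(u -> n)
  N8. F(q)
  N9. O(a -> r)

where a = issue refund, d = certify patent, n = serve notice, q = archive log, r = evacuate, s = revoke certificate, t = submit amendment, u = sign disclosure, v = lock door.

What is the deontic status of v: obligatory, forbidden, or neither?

Obligatory

Premise 3 gives O(a).
From O(a) and premise 9, O(a -> r), we obtain O(r).
The contrapositive of premise 6 (O(¬t -> ¬r)) is O(r -> t), and O(r) is already established, so O(t).
Premise 5, O(¬s -> ¬t), contraposes to O(t -> s); with O(t) we get O(s).
Premise 1, O(¬u -> ¬s), contraposes to O(s -> u); with O(s) we get O(u).
From O(u) and premise 7, O(u -> n), we obtain O(n).
From O(n) and premise 4, O(n -> v), we obtain O(v).
Premises 2, 8 do not contribute to this derivation.
Hence v is obligatory.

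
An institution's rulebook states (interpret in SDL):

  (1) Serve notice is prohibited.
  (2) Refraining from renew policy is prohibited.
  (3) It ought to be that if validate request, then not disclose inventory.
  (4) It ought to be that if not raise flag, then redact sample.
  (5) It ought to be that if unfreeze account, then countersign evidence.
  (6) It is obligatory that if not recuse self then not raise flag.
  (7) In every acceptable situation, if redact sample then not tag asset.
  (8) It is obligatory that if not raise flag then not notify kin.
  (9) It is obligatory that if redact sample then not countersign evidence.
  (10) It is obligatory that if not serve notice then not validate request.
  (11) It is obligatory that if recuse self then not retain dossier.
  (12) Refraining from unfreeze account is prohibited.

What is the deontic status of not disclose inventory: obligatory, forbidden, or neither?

Premise 3 is O(validate_request → ¬disclose_inventory), but O(validate_request) is not derivable from the premises, so it does not yield O(¬disclose_inventory).
No premise or chain of K-axiom applications forces O(¬disclose_inventory), and none forces O(disclose_inventory). So ¬disclose_inventory is neither obligatory nor forbidden under these norms.

Neither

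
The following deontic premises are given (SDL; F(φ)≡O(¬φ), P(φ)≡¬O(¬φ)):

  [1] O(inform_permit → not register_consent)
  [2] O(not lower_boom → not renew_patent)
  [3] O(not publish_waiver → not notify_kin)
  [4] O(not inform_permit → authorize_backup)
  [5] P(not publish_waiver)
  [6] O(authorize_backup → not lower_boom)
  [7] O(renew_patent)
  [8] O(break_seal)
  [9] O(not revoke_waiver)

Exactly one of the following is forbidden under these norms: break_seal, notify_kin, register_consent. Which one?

Premise 7 states O(renew_patent) outright.
Premise 2, O(not lower_boom → not renew_patent), contraposes to O(renew_patent → lower_boom); with O(renew_patent) we get O(lower_boom).
Premise 6, O(authorize_backup → not lower_boom), contraposes to O(lower_boom → not authorize_backup); with O(lower_boom) we get O(not authorize_backup).
Premise 4 is O(not inform_permit → authorize_backup); contrapositively O(not authorize_backup → inform_permit). Since O(not authorize_backup) holds, K gives O(inform_permit).
From O(inform_permit) and premise 1, O(inform_permit → not register_consent), we obtain O(not register_consent).
So O(not register_consent) holds, i.e. register_consent is forbidden. None of the other listed options is forbidden under the premises.

register_consent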